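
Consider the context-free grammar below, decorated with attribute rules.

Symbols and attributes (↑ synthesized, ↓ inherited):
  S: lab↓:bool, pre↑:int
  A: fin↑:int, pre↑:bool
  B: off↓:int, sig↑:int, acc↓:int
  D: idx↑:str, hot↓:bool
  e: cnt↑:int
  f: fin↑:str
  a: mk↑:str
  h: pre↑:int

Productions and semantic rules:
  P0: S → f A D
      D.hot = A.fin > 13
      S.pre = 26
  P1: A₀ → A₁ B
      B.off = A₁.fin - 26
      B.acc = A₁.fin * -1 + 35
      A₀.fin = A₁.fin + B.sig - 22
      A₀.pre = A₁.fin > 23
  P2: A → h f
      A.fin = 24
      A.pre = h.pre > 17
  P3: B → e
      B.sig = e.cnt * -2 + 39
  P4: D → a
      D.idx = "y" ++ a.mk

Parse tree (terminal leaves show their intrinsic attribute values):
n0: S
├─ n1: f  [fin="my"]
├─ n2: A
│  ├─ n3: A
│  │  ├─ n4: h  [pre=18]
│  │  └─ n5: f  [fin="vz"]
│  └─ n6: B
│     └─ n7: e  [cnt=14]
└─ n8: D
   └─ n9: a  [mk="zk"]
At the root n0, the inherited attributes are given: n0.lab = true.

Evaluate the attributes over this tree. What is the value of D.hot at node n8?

false

1. n0.lab = true  [given at root]
2. n1.fin = "my"  [terminal]
3. n4.pre = 18  [terminal]
4. n5.fin = "vz"  [terminal]
5. n3.fin = 24  [24]
6. n3.pre = true  [h.pre > 17]
7. n6.off = -2  [A₁.fin - 26]
8. n6.acc = 11  [A₁.fin * -1 + 35]
9. n7.cnt = 14  [terminal]
10. n6.sig = 11  [e.cnt * -2 + 39]
11. n2.fin = 13  [A₁.fin + B.sig - 22]
12. n2.pre = true  [A₁.fin > 23]
13. n8.hot = false  [A.fin > 13]
14. n9.mk = "zk"  [terminal]
15. n8.idx = "yzk"  ["y" ++ a.mk]
16. n0.pre = 26  [26]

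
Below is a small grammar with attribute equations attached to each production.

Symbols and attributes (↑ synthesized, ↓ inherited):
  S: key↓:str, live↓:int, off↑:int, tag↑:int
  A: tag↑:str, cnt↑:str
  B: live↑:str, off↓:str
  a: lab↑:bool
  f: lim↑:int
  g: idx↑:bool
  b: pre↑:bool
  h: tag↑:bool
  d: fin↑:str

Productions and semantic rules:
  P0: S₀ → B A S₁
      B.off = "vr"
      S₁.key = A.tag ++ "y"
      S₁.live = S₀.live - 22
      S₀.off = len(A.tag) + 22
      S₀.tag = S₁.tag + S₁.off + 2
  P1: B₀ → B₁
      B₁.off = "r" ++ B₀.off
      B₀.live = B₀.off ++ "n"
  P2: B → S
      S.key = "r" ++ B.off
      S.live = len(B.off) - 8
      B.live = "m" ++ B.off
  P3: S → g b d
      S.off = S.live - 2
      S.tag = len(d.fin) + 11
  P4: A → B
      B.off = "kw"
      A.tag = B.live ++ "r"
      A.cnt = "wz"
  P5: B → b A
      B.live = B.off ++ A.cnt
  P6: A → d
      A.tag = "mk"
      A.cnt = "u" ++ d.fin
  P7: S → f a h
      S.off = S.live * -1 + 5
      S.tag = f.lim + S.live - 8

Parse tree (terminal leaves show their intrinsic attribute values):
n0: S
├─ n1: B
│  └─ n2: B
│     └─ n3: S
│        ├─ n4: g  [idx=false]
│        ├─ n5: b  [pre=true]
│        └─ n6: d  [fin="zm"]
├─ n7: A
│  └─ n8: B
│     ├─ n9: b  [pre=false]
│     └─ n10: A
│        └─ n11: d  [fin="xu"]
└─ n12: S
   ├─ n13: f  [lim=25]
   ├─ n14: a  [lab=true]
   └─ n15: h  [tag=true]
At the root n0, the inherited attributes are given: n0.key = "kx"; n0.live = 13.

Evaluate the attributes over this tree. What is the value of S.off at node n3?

1. n0.key = "kx"  [given at root]
2. n0.live = 13  [given at root]
3. n1.off = "vr"  ["vr"]
4. n2.off = "rvr"  ["r" ++ B₀.off]
5. n3.key = "rrvr"  ["r" ++ B.off]
6. n3.live = -5  [len(B.off) - 8]
7. n4.idx = false  [terminal]
8. n5.pre = true  [terminal]
9. n6.fin = "zm"  [terminal]
10. n3.off = -7  [S.live - 2]
11. n3.tag = 13  [len(d.fin) + 11]
12. n2.live = "mrvr"  ["m" ++ B.off]
13. n1.live = "vrn"  [B₀.off ++ "n"]
14. n8.off = "kw"  ["kw"]
15. n9.pre = false  [terminal]
16. n11.fin = "xu"  [terminal]
17. n10.tag = "mk"  ["mk"]
18. n10.cnt = "uxu"  ["u" ++ d.fin]
19. n8.live = "kwuxu"  [B.off ++ A.cnt]
20. n7.tag = "kwuxur"  [B.live ++ "r"]
21. n7.cnt = "wz"  ["wz"]
22. n12.key = "kwuxury"  [A.tag ++ "y"]
23. n12.live = -9  [S₀.live - 22]
24. n13.lim = 25  [terminal]
25. n14.lab = true  [terminal]
26. n15.tag = true  [terminal]
27. n12.off = 14  [S.live * -1 + 5]
28. n12.tag = 8  [f.lim + S.live - 8]
29. n0.off = 28  [len(A.tag) + 22]
30. n0.tag = 24  [S₁.tag + S₁.off + 2]

-7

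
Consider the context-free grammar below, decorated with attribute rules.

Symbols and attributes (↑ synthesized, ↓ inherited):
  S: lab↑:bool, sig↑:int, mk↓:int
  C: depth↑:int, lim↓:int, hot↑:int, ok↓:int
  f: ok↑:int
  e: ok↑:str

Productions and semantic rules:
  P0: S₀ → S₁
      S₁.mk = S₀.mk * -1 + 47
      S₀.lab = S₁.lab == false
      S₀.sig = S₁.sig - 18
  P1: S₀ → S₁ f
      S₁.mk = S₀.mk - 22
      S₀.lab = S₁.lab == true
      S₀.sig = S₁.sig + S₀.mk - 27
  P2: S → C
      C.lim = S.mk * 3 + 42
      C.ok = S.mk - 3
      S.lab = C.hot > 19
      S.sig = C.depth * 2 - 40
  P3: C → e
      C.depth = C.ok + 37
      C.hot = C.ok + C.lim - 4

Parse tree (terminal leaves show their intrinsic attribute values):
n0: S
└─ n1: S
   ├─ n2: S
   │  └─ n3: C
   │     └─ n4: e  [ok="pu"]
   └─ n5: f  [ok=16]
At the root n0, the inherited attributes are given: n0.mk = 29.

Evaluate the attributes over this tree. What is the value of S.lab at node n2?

false

1. n0.mk = 29  [given at root]
2. n1.mk = 18  [S₀.mk * -1 + 47]
3. n2.mk = -4  [S₀.mk - 22]
4. n3.lim = 30  [S.mk * 3 + 42]
5. n3.ok = -7  [S.mk - 3]
6. n4.ok = "pu"  [terminal]
7. n3.depth = 30  [C.ok + 37]
8. n3.hot = 19  [C.ok + C.lim - 4]
9. n2.lab = false  [C.hot > 19]
10. n2.sig = 20  [C.depth * 2 - 40]
11. n5.ok = 16  [terminal]
12. n1.lab = false  [S₁.lab == true]
13. n1.sig = 11  [S₁.sig + S₀.mk - 27]
14. n0.lab = true  [S₁.lab == false]
15. n0.sig = -7  [S₁.sig - 18]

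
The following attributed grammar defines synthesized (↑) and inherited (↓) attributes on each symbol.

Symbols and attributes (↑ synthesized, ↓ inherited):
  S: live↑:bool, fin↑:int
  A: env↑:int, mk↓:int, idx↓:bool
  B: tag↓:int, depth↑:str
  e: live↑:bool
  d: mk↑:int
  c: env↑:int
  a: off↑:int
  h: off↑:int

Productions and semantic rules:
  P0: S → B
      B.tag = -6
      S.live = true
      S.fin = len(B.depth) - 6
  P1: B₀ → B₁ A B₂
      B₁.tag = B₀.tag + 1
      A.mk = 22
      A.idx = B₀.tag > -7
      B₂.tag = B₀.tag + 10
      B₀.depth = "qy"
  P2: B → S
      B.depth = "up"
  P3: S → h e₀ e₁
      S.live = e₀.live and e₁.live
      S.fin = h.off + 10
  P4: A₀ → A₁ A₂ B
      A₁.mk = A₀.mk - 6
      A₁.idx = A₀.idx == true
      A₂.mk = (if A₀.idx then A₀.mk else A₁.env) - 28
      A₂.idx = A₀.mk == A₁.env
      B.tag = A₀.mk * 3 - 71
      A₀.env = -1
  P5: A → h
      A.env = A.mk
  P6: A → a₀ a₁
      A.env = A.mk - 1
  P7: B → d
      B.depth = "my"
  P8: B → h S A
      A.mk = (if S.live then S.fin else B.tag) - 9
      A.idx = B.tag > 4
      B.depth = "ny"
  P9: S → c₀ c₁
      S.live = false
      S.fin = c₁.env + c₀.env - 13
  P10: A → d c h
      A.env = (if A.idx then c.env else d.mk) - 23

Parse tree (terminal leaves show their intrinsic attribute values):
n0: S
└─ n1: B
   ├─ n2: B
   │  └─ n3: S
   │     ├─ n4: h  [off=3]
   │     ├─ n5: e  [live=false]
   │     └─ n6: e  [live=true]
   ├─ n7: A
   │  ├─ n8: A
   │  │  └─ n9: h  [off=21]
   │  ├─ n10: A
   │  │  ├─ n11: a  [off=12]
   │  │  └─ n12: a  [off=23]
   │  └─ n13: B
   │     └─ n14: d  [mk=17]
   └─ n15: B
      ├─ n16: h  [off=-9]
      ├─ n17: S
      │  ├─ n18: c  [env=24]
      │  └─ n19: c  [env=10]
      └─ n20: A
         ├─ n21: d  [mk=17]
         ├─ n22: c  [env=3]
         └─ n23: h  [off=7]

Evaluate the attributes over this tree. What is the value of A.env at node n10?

-7

1. n1.tag = -6  [-6]
2. n2.tag = -5  [B₀.tag + 1]
3. n4.off = 3  [terminal]
4. n5.live = false  [terminal]
5. n6.live = true  [terminal]
6. n3.live = false  [e₀.live and e₁.live]
7. n3.fin = 13  [h.off + 10]
8. n2.depth = "up"  ["up"]
9. n7.mk = 22  [22]
10. n7.idx = true  [B₀.tag > -7]
11. n8.mk = 16  [A₀.mk - 6]
12. n8.idx = true  [A₀.idx == true]
13. n9.off = 21  [terminal]
14. n8.env = 16  [A.mk]
15. n10.mk = -6  [(if A₀.idx then A₀.mk else A₁.env) - 28]
16. n10.idx = false  [A₀.mk == A₁.env]
17. n11.off = 12  [terminal]
18. n12.off = 23  [terminal]
19. n10.env = -7  [A.mk - 1]
20. n13.tag = -5  [A₀.mk * 3 - 71]
21. n14.mk = 17  [terminal]
22. n13.depth = "my"  ["my"]
23. n7.env = -1  [-1]
24. n15.tag = 4  [B₀.tag + 10]
25. n16.off = -9  [terminal]
26. n18.env = 24  [terminal]
27. n19.env = 10  [terminal]
28. n17.live = false  [false]
29. n17.fin = 21  [c₁.env + c₀.env - 13]
30. n20.mk = -5  [(if S.live then S.fin else B.tag) - 9]
31. n20.idx = false  [B.tag > 4]
32. n21.mk = 17  [terminal]
33. n22.env = 3  [terminal]
34. n23.off = 7  [terminal]
35. n20.env = -6  [(if A.idx then c.env else d.mk) - 23]
36. n15.depth = "ny"  ["ny"]
37. n1.depth = "qy"  ["qy"]
38. n0.live = true  [true]
39. n0.fin = -4  [len(B.depth) - 6]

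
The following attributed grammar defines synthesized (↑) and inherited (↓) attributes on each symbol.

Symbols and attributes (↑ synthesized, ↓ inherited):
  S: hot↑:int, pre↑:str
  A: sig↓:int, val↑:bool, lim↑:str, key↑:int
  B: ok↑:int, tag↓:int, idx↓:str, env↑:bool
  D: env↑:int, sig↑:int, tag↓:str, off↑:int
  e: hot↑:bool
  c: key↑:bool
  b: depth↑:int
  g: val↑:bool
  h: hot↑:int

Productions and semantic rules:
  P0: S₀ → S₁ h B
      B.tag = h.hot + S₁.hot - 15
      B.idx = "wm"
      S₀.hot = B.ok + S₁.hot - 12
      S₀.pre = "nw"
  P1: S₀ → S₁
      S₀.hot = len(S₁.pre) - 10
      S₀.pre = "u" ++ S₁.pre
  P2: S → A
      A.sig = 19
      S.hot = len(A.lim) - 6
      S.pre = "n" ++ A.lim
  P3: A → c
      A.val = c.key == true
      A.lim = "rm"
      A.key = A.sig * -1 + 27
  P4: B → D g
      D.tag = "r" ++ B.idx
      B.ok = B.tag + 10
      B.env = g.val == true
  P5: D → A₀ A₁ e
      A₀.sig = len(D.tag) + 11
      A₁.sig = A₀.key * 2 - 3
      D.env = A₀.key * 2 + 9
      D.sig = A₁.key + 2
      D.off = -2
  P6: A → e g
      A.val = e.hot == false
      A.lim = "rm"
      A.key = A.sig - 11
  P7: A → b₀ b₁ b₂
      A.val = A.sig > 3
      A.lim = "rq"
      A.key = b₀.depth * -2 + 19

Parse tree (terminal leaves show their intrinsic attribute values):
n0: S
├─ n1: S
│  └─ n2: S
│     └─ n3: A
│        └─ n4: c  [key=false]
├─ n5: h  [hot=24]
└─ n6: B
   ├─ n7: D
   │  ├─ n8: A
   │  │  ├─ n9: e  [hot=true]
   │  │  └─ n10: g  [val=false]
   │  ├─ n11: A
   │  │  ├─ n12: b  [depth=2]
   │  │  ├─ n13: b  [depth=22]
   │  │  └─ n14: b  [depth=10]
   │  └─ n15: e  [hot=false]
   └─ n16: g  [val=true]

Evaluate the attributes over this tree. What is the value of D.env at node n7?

15

1. n3.sig = 19  [19]
2. n4.key = false  [terminal]
3. n3.val = false  [c.key == true]
4. n3.lim = "rm"  ["rm"]
5. n3.key = 8  [A.sig * -1 + 27]
6. n2.hot = -4  [len(A.lim) - 6]
7. n2.pre = "nrm"  ["n" ++ A.lim]
8. n1.hot = -7  [len(S₁.pre) - 10]
9. n1.pre = "unrm"  ["u" ++ S₁.pre]
10. n5.hot = 24  [terminal]
11. n6.tag = 2  [h.hot + S₁.hot - 15]
12. n6.idx = "wm"  ["wm"]
13. n7.tag = "rwm"  ["r" ++ B.idx]
14. n8.sig = 14  [len(D.tag) + 11]
15. n9.hot = true  [terminal]
16. n10.val = false  [terminal]
17. n8.val = false  [e.hot == false]
18. n8.lim = "rm"  ["rm"]
19. n8.key = 3  [A.sig - 11]
20. n11.sig = 3  [A₀.key * 2 - 3]
21. n12.depth = 2  [terminal]
22. n13.depth = 22  [terminal]
23. n14.depth = 10  [terminal]
24. n11.val = false  [A.sig > 3]
25. n11.lim = "rq"  ["rq"]
26. n11.key = 15  [b₀.depth * -2 + 19]
27. n15.hot = false  [terminal]
28. n7.env = 15  [A₀.key * 2 + 9]
29. n7.sig = 17  [A₁.key + 2]
30. n7.off = -2  [-2]
31. n16.val = true  [terminal]
32. n6.ok = 12  [B.tag + 10]
33. n6.env = true  [g.val == true]
34. n0.hot = -7  [B.ok + S₁.hot - 12]
35. n0.pre = "nw"  ["nw"]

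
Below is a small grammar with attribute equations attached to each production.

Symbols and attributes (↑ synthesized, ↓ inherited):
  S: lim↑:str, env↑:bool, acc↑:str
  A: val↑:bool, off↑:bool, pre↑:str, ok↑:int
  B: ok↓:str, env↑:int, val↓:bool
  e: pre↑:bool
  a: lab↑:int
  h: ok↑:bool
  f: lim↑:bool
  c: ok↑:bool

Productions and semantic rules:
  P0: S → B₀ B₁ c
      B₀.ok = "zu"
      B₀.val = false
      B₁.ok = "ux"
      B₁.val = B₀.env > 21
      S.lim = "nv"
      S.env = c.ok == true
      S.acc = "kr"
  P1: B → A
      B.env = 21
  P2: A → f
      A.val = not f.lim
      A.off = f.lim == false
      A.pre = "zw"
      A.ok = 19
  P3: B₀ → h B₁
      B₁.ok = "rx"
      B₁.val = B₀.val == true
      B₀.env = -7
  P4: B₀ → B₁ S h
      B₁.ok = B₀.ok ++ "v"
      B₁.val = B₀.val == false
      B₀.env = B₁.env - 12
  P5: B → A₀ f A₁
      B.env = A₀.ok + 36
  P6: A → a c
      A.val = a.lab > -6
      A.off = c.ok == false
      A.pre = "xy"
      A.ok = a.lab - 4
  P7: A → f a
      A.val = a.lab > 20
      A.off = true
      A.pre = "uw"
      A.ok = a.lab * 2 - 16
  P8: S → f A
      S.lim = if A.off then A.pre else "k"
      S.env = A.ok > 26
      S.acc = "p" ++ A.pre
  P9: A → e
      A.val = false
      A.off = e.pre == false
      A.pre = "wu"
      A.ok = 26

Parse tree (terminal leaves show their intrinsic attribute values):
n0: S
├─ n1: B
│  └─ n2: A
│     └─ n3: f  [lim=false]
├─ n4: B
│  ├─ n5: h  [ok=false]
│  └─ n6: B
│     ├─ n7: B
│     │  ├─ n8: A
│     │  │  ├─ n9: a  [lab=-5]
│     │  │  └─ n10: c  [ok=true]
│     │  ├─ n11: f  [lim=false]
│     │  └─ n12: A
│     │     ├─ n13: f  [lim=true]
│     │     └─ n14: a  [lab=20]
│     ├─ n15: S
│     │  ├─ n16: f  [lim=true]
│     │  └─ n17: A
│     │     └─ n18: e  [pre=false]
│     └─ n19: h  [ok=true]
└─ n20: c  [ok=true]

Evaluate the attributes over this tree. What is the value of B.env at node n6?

15

1. n1.ok = "zu"  ["zu"]
2. n1.val = false  [false]
3. n3.lim = false  [terminal]
4. n2.val = true  [not f.lim]
5. n2.off = true  [f.lim == false]
6. n2.pre = "zw"  ["zw"]
7. n2.ok = 19  [19]
8. n1.env = 21  [21]
9. n4.ok = "ux"  ["ux"]
10. n4.val = false  [B₀.env > 21]
11. n5.ok = false  [terminal]
12. n6.ok = "rx"  ["rx"]
13. n6.val = false  [B₀.val == true]
14. n7.ok = "rxv"  [B₀.ok ++ "v"]
15. n7.val = true  [B₀.val == false]
16. n9.lab = -5  [terminal]
17. n10.ok = true  [terminal]
18. n8.val = true  [a.lab > -6]
19. n8.off = false  [c.ok == false]
20. n8.pre = "xy"  ["xy"]
21. n8.ok = -9  [a.lab - 4]
22. n11.lim = false  [terminal]
23. n13.lim = true  [terminal]
24. n14.lab = 20  [terminal]
25. n12.val = false  [a.lab > 20]
26. n12.off = true  [true]
27. n12.pre = "uw"  ["uw"]
28. n12.ok = 24  [a.lab * 2 - 16]
29. n7.env = 27  [A₀.ok + 36]
30. n16.lim = true  [terminal]
31. n18.pre = false  [terminal]
32. n17.val = false  [false]
33. n17.off = true  [e.pre == false]
34. n17.pre = "wu"  ["wu"]
35. n17.ok = 26  [26]
36. n15.lim = "wu"  [if A.off then A.pre else "k"]
37. n15.env = false  [A.ok > 26]
38. n15.acc = "pwu"  ["p" ++ A.pre]
39. n19.ok = true  [terminal]
40. n6.env = 15  [B₁.env - 12]
41. n4.env = -7  [-7]
42. n20.ok = true  [terminal]
43. n0.lim = "nv"  ["nv"]
44. n0.env = true  [c.ok == true]
45. n0.acc = "kr"  ["kr"]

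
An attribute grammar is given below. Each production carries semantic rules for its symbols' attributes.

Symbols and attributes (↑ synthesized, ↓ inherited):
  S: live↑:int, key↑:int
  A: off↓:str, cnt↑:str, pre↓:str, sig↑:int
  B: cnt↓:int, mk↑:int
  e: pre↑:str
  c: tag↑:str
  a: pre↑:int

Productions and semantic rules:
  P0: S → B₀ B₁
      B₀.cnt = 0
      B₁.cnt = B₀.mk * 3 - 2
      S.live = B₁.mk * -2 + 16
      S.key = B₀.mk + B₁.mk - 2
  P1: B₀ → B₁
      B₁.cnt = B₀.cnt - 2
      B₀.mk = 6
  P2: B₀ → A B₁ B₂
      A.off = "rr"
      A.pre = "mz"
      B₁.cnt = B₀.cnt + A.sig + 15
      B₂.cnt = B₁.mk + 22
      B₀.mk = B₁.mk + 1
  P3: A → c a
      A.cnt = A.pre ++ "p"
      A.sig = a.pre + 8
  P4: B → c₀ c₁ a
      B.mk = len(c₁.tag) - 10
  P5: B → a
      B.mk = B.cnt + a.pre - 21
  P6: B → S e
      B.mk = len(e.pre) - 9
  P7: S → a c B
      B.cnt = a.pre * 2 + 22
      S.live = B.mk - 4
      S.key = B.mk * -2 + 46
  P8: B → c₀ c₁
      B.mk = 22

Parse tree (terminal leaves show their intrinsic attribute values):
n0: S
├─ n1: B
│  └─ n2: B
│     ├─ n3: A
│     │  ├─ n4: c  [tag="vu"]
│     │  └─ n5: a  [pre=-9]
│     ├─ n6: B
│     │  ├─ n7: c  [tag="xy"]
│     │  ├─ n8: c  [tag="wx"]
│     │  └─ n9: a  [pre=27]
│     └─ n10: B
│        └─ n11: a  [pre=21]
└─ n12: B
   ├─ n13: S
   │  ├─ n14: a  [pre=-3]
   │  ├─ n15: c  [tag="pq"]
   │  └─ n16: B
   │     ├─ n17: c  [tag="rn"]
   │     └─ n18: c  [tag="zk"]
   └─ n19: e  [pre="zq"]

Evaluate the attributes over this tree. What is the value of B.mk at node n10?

1. n1.cnt = 0  [0]
2. n2.cnt = -2  [B₀.cnt - 2]
3. n3.off = "rr"  ["rr"]
4. n3.pre = "mz"  ["mz"]
5. n4.tag = "vu"  [terminal]
6. n5.pre = -9  [terminal]
7. n3.cnt = "mzp"  [A.pre ++ "p"]
8. n3.sig = -1  [a.pre + 8]
9. n6.cnt = 12  [B₀.cnt + A.sig + 15]
10. n7.tag = "xy"  [terminal]
11. n8.tag = "wx"  [terminal]
12. n9.pre = 27  [terminal]
13. n6.mk = -8  [len(c₁.tag) - 10]
14. n10.cnt = 14  [B₁.mk + 22]
15. n11.pre = 21  [terminal]
16. n10.mk = 14  [B.cnt + a.pre - 21]
17. n2.mk = -7  [B₁.mk + 1]
18. n1.mk = 6  [6]
19. n12.cnt = 16  [B₀.mk * 3 - 2]
20. n14.pre = -3  [terminal]
21. n15.tag = "pq"  [terminal]
22. n16.cnt = 16  [a.pre * 2 + 22]
23. n17.tag = "rn"  [terminal]
24. n18.tag = "zk"  [terminal]
25. n16.mk = 22  [22]
26. n13.live = 18  [B.mk - 4]
27. n13.key = 2  [B.mk * -2 + 46]
28. n19.pre = "zq"  [terminal]
29. n12.mk = -7  [len(e.pre) - 9]
30. n0.live = 30  [B₁.mk * -2 + 16]
31. n0.key = -3  [B₀.mk + B₁.mk - 2]

14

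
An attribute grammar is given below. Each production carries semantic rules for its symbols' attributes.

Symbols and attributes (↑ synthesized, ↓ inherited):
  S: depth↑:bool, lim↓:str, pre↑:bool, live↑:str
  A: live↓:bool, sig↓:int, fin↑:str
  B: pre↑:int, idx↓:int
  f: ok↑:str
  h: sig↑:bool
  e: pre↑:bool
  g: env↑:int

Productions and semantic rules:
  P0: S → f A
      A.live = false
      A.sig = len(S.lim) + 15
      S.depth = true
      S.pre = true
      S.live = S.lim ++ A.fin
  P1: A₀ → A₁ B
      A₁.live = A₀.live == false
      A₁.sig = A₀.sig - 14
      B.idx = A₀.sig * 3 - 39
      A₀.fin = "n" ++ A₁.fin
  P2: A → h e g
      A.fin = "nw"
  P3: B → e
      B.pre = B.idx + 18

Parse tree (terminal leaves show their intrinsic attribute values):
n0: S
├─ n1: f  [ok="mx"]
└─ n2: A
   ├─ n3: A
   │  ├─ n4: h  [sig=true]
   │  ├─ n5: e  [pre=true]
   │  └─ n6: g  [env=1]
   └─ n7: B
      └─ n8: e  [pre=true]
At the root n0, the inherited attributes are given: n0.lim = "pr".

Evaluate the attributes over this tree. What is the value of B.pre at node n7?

1. n0.lim = "pr"  [given at root]
2. n1.ok = "mx"  [terminal]
3. n2.live = false  [false]
4. n2.sig = 17  [len(S.lim) + 15]
5. n3.live = true  [A₀.live == false]
6. n3.sig = 3  [A₀.sig - 14]
7. n4.sig = true  [terminal]
8. n5.pre = true  [terminal]
9. n6.env = 1  [terminal]
10. n3.fin = "nw"  ["nw"]
11. n7.idx = 12  [A₀.sig * 3 - 39]
12. n8.pre = true  [terminal]
13. n7.pre = 30  [B.idx + 18]
14. n2.fin = "nnw"  ["n" ++ A₁.fin]
15. n0.depth = true  [true]
16. n0.pre = true  [true]
17. n0.live = "prnnw"  [S.lim ++ A.fin]

30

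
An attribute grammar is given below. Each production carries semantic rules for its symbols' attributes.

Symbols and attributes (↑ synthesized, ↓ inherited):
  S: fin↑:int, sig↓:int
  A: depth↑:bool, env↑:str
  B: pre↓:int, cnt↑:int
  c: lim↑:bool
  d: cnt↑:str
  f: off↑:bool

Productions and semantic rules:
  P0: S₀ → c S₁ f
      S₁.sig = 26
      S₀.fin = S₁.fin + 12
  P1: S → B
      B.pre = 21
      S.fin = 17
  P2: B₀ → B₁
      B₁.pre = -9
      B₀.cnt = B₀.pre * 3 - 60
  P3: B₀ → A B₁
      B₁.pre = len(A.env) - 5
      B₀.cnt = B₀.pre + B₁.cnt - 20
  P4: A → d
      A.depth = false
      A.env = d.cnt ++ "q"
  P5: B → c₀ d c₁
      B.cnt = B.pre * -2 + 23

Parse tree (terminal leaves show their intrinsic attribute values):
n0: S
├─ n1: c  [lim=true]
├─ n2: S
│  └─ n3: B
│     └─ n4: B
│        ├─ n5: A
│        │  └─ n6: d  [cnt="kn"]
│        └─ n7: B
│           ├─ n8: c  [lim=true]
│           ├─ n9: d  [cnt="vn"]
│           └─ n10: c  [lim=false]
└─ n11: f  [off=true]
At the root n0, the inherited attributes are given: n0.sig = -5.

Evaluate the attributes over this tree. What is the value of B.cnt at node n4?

1. n0.sig = -5  [given at root]
2. n1.lim = true  [terminal]
3. n2.sig = 26  [26]
4. n3.pre = 21  [21]
5. n4.pre = -9  [-9]
6. n6.cnt = "kn"  [terminal]
7. n5.depth = false  [false]
8. n5.env = "knq"  [d.cnt ++ "q"]
9. n7.pre = -2  [len(A.env) - 5]
10. n8.lim = true  [terminal]
11. n9.cnt = "vn"  [terminal]
12. n10.lim = false  [terminal]
13. n7.cnt = 27  [B.pre * -2 + 23]
14. n4.cnt = -2  [B₀.pre + B₁.cnt - 20]
15. n3.cnt = 3  [B₀.pre * 3 - 60]
16. n2.fin = 17  [17]
17. n11.off = true  [terminal]
18. n0.fin = 29  [S₁.fin + 12]

-2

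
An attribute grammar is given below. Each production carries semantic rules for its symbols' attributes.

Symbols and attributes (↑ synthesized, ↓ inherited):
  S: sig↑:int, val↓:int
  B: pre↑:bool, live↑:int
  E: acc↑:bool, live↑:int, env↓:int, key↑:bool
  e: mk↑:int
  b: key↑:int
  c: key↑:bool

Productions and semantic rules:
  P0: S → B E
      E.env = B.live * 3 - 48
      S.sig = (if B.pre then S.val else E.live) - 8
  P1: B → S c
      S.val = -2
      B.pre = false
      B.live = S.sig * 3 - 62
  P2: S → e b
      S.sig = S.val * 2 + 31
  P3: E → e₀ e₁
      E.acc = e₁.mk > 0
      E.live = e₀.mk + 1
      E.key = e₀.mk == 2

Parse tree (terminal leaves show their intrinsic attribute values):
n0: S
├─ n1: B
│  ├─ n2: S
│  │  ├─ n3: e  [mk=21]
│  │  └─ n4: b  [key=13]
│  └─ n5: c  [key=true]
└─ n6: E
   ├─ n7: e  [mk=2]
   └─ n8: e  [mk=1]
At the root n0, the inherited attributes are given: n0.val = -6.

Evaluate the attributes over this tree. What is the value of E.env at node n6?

9

1. n0.val = -6  [given at root]
2. n2.val = -2  [-2]
3. n3.mk = 21  [terminal]
4. n4.key = 13  [terminal]
5. n2.sig = 27  [S.val * 2 + 31]
6. n5.key = true  [terminal]
7. n1.pre = false  [false]
8. n1.live = 19  [S.sig * 3 - 62]
9. n6.env = 9  [B.live * 3 - 48]
10. n7.mk = 2  [terminal]
11. n8.mk = 1  [terminal]
12. n6.acc = true  [e₁.mk > 0]
13. n6.live = 3  [e₀.mk + 1]
14. n6.key = true  [e₀.mk == 2]
15. n0.sig = -5  [(if B.pre then S.val else E.live) - 8]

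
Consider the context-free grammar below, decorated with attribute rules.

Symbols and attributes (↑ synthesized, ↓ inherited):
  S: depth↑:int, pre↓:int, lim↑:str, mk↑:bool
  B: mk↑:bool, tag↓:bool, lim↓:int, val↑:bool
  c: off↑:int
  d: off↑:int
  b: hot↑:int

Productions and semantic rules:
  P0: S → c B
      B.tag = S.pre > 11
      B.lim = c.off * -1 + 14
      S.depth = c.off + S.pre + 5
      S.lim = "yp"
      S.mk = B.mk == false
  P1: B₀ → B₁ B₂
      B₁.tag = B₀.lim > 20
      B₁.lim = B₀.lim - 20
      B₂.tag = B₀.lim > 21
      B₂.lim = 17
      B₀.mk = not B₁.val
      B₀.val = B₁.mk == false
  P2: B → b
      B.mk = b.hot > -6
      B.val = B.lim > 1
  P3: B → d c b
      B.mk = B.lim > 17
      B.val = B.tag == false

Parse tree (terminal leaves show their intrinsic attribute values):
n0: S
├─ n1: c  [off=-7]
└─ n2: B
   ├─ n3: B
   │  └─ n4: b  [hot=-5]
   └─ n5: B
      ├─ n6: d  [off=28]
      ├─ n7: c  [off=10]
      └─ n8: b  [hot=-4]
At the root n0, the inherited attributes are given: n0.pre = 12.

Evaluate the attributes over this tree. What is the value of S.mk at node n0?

1. n0.pre = 12  [given at root]
2. n1.off = -7  [terminal]
3. n2.tag = true  [S.pre > 11]
4. n2.lim = 21  [c.off * -1 + 14]
5. n3.tag = true  [B₀.lim > 20]
6. n3.lim = 1  [B₀.lim - 20]
7. n4.hot = -5  [terminal]
8. n3.mk = true  [b.hot > -6]
9. n3.val = false  [B.lim > 1]
10. n5.tag = false  [B₀.lim > 21]
11. n5.lim = 17  [17]
12. n6.off = 28  [terminal]
13. n7.off = 10  [terminal]
14. n8.hot = -4  [terminal]
15. n5.mk = false  [B.lim > 17]
16. n5.val = true  [B.tag == false]
17. n2.mk = true  [not B₁.val]
18. n2.val = false  [B₁.mk == false]
19. n0.depth = 10  [c.off + S.pre + 5]
20. n0.lim = "yp"  ["yp"]
21. n0.mk = false  [B.mk == false]

false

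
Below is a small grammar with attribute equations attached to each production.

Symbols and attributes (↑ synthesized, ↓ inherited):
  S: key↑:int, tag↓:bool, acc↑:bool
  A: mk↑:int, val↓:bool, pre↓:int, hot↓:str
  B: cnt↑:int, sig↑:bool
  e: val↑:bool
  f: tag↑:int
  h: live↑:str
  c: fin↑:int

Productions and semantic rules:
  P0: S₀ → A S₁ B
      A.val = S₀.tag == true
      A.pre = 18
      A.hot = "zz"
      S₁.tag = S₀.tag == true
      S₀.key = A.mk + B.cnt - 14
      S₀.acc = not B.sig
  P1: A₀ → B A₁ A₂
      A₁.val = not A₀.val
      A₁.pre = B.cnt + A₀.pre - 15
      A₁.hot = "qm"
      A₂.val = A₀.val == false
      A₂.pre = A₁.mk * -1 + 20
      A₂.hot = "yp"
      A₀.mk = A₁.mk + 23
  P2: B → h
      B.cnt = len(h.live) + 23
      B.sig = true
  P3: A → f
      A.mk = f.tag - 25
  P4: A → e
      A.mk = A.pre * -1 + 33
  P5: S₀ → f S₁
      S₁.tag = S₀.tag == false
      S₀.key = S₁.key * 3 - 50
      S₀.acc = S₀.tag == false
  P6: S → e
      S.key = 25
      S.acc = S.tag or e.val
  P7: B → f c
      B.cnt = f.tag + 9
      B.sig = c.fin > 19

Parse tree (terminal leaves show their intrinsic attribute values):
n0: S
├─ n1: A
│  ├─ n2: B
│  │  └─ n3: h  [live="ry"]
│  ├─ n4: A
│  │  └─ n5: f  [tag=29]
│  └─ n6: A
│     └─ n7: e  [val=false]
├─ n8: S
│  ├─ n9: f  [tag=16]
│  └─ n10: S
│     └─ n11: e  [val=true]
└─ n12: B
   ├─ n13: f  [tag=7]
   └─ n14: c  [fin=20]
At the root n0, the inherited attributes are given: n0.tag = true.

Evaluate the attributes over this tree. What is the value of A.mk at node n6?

1. n0.tag = true  [given at root]
2. n1.val = true  [S₀.tag == true]
3. n1.pre = 18  [18]
4. n1.hot = "zz"  ["zz"]
5. n3.live = "ry"  [terminal]
6. n2.cnt = 25  [len(h.live) + 23]
7. n2.sig = true  [true]
8. n4.val = false  [not A₀.val]
9. n4.pre = 28  [B.cnt + A₀.pre - 15]
10. n4.hot = "qm"  ["qm"]
11. n5.tag = 29  [terminal]
12. n4.mk = 4  [f.tag - 25]
13. n6.val = false  [A₀.val == false]
14. n6.pre = 16  [A₁.mk * -1 + 20]
15. n6.hot = "yp"  ["yp"]
16. n7.val = false  [terminal]
17. n6.mk = 17  [A.pre * -1 + 33]
18. n1.mk = 27  [A₁.mk + 23]
19. n8.tag = true  [S₀.tag == true]
20. n9.tag = 16  [terminal]
21. n10.tag = false  [S₀.tag == false]
22. n11.val = true  [terminal]
23. n10.key = 25  [25]
24. n10.acc = true  [S.tag or e.val]
25. n8.key = 25  [S₁.key * 3 - 50]
26. n8.acc = false  [S₀.tag == false]
27. n13.tag = 7  [terminal]
28. n14.fin = 20  [terminal]
29. n12.cnt = 16  [f.tag + 9]
30. n12.sig = true  [c.fin > 19]
31. n0.key = 29  [A.mk + B.cnt - 14]
32. n0.acc = false  [not B.sig]

17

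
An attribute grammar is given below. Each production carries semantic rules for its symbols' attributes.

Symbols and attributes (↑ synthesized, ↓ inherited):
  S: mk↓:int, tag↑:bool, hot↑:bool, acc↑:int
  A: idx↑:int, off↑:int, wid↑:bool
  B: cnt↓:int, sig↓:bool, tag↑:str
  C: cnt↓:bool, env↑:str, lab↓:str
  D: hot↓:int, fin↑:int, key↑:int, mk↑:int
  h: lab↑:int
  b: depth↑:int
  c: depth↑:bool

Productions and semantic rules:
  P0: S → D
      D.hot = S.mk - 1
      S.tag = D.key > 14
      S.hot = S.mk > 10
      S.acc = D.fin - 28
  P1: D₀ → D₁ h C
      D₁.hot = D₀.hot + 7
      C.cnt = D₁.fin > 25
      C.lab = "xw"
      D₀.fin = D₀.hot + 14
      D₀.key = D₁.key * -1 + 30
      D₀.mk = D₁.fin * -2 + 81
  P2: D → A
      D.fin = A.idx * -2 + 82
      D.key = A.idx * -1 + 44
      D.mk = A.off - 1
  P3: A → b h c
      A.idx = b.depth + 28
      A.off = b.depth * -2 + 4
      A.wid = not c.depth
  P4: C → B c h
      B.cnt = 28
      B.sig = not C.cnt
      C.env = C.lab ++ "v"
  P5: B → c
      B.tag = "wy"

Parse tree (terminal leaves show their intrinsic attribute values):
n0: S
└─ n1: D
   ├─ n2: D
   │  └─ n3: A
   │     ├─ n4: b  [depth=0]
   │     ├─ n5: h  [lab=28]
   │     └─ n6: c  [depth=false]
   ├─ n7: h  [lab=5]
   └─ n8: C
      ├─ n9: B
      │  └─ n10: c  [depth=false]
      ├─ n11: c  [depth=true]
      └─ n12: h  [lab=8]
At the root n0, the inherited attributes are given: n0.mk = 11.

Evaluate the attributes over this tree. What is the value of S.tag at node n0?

false

1. n0.mk = 11  [given at root]
2. n1.hot = 10  [S.mk - 1]
3. n2.hot = 17  [D₀.hot + 7]
4. n4.depth = 0  [terminal]
5. n5.lab = 28  [terminal]
6. n6.depth = false  [terminal]
7. n3.idx = 28  [b.depth + 28]
8. n3.off = 4  [b.depth * -2 + 4]
9. n3.wid = true  [not c.depth]
10. n2.fin = 26  [A.idx * -2 + 82]
11. n2.key = 16  [A.idx * -1 + 44]
12. n2.mk = 3  [A.off - 1]
13. n7.lab = 5  [terminal]
14. n8.cnt = true  [D₁.fin > 25]
15. n8.lab = "xw"  ["xw"]
16. n9.cnt = 28  [28]
17. n9.sig = false  [not C.cnt]
18. n10.depth = false  [terminal]
19. n9.tag = "wy"  ["wy"]
20. n11.depth = true  [terminal]
21. n12.lab = 8  [terminal]
22. n8.env = "xwv"  [C.lab ++ "v"]
23. n1.fin = 24  [D₀.hot + 14]
24. n1.key = 14  [D₁.key * -1 + 30]
25. n1.mk = 29  [D₁.fin * -2 + 81]
26. n0.tag = false  [D.key > 14]
27. n0.hot = true  [S.mk > 10]
28. n0.acc = -4  [D.fin - 28]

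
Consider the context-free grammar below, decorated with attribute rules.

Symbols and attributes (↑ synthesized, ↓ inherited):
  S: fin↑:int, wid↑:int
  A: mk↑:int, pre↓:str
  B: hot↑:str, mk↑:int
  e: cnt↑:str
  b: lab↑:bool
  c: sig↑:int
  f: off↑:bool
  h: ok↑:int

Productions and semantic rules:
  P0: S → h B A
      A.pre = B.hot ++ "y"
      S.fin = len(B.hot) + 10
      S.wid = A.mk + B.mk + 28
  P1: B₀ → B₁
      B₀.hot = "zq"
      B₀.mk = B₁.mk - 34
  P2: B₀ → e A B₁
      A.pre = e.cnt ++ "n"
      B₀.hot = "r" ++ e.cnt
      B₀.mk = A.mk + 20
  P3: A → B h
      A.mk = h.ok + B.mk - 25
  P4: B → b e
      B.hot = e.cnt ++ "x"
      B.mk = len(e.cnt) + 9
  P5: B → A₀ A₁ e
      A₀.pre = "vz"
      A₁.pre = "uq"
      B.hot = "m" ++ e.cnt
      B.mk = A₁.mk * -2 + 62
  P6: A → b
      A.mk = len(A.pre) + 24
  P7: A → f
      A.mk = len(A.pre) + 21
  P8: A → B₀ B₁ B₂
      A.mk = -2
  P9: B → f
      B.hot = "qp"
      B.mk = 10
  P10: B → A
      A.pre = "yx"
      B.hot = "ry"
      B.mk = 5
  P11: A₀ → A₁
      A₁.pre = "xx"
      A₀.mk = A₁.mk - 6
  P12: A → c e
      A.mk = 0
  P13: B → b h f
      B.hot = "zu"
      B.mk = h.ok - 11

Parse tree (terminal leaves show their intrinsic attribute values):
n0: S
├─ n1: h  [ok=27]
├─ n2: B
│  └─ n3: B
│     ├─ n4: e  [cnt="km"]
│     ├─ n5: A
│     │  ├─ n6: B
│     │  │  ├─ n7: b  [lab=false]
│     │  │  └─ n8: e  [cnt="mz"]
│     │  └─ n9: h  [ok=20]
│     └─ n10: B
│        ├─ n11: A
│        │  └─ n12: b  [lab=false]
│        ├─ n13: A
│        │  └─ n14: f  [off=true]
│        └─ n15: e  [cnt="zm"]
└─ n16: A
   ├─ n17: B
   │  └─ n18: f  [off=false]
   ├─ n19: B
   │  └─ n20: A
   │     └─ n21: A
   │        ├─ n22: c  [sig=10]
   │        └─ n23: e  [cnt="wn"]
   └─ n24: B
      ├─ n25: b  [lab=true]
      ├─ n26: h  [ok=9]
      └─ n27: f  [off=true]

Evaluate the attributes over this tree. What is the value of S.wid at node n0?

18

1. n1.ok = 27  [terminal]
2. n4.cnt = "km"  [terminal]
3. n5.pre = "kmn"  [e.cnt ++ "n"]
4. n7.lab = false  [terminal]
5. n8.cnt = "mz"  [terminal]
6. n6.hot = "mzx"  [e.cnt ++ "x"]
7. n6.mk = 11  [len(e.cnt) + 9]
8. n9.ok = 20  [terminal]
9. n5.mk = 6  [h.ok + B.mk - 25]
10. n11.pre = "vz"  ["vz"]
11. n12.lab = false  [terminal]
12. n11.mk = 26  [len(A.pre) + 24]
13. n13.pre = "uq"  ["uq"]
14. n14.off = true  [terminal]
15. n13.mk = 23  [len(A.pre) + 21]
16. n15.cnt = "zm"  [terminal]
17. n10.hot = "mzm"  ["m" ++ e.cnt]
18. n10.mk = 16  [A₁.mk * -2 + 62]
19. n3.hot = "rkm"  ["r" ++ e.cnt]
20. n3.mk = 26  [A.mk + 20]
21. n2.hot = "zq"  ["zq"]
22. n2.mk = -8  [B₁.mk - 34]
23. n16.pre = "zqy"  [B.hot ++ "y"]
24. n18.off = false  [terminal]
25. n17.hot = "qp"  ["qp"]
26. n17.mk = 10  [10]
27. n20.pre = "yx"  ["yx"]
28. n21.pre = "xx"  ["xx"]
29. n22.sig = 10  [terminal]
30. n23.cnt = "wn"  [terminal]
31. n21.mk = 0  [0]
32. n20.mk = -6  [A₁.mk - 6]
33. n19.hot = "ry"  ["ry"]
34. n19.mk = 5  [5]
35. n25.lab = true  [terminal]
36. n26.ok = 9  [terminal]
37. n27.off = true  [terminal]
38. n24.hot = "zu"  ["zu"]
39. n24.mk = -2  [h.ok - 11]
40. n16.mk = -2  [-2]
41. n0.fin = 12  [len(B.hot) + 10]
42. n0.wid = 18  [A.mk + B.mk + 28]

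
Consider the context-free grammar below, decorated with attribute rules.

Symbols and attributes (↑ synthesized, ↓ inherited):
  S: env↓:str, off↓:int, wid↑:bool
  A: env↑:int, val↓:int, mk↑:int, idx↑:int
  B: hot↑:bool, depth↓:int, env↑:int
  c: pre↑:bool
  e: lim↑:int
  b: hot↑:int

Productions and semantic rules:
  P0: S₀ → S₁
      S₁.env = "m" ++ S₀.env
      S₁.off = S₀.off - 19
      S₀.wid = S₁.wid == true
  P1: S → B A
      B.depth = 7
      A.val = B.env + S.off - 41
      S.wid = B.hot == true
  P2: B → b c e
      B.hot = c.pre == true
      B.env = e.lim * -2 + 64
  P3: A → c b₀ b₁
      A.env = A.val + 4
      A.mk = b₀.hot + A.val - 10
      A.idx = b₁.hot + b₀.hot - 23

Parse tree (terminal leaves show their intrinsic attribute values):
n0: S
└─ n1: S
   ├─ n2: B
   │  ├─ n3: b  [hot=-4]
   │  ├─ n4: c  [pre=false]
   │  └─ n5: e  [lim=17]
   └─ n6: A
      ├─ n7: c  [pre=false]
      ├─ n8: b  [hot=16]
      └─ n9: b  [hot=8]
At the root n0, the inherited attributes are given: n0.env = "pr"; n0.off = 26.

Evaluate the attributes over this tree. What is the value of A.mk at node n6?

1. n0.env = "pr"  [given at root]
2. n0.off = 26  [given at root]
3. n1.env = "mpr"  ["m" ++ S₀.env]
4. n1.off = 7  [S₀.off - 19]
5. n2.depth = 7  [7]
6. n3.hot = -4  [terminal]
7. n4.pre = false  [terminal]
8. n5.lim = 17  [terminal]
9. n2.hot = false  [c.pre == true]
10. n2.env = 30  [e.lim * -2 + 64]
11. n6.val = -4  [B.env + S.off - 41]
12. n7.pre = false  [terminal]
13. n8.hot = 16  [terminal]
14. n9.hot = 8  [terminal]
15. n6.env = 0  [A.val + 4]
16. n6.mk = 2  [b₀.hot + A.val - 10]
17. n6.idx = 1  [b₁.hot + b₀.hot - 23]
18. n1.wid = false  [B.hot == true]
19. n0.wid = false  [S₁.wid == true]

2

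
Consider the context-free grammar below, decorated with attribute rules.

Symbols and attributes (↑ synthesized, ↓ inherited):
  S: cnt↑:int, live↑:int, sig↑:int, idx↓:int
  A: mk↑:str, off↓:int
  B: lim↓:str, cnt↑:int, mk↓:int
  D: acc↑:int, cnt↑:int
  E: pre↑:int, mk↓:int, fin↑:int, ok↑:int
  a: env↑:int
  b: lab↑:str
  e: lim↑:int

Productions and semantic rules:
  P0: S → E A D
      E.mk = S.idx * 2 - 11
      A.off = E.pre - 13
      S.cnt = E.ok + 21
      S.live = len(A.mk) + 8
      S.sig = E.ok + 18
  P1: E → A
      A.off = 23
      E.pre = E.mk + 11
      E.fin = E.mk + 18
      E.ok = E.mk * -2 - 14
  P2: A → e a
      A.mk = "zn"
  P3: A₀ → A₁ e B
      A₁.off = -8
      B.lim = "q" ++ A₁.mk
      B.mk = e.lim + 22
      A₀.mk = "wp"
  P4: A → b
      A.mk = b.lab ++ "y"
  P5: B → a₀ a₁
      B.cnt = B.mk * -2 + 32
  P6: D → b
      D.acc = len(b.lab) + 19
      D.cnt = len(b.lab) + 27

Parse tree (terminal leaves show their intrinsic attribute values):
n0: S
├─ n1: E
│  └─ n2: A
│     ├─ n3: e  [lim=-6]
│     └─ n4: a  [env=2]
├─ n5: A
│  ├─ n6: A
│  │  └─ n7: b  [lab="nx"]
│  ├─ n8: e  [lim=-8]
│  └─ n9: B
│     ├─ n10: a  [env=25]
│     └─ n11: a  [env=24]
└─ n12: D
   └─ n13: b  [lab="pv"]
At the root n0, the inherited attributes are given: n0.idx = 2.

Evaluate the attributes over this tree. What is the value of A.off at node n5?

1. n0.idx = 2  [given at root]
2. n1.mk = -7  [S.idx * 2 - 11]
3. n2.off = 23  [23]
4. n3.lim = -6  [terminal]
5. n4.env = 2  [terminal]
6. n2.mk = "zn"  ["zn"]
7. n1.pre = 4  [E.mk + 11]
8. n1.fin = 11  [E.mk + 18]
9. n1.ok = 0  [E.mk * -2 - 14]
10. n5.off = -9  [E.pre - 13]
11. n6.off = -8  [-8]
12. n7.lab = "nx"  [terminal]
13. n6.mk = "nxy"  [b.lab ++ "y"]
14. n8.lim = -8  [terminal]
15. n9.lim = "qnxy"  ["q" ++ A₁.mk]
16. n9.mk = 14  [e.lim + 22]
17. n10.env = 25  [terminal]
18. n11.env = 24  [terminal]
19. n9.cnt = 4  [B.mk * -2 + 32]
20. n5.mk = "wp"  ["wp"]
21. n13.lab = "pv"  [terminal]
22. n12.acc = 21  [len(b.lab) + 19]
23. n12.cnt = 29  [len(b.lab) + 27]
24. n0.cnt = 21  [E.ok + 21]
25. n0.live = 10  [len(A.mk) + 8]
26. n0.sig = 18  [E.ok + 18]

-9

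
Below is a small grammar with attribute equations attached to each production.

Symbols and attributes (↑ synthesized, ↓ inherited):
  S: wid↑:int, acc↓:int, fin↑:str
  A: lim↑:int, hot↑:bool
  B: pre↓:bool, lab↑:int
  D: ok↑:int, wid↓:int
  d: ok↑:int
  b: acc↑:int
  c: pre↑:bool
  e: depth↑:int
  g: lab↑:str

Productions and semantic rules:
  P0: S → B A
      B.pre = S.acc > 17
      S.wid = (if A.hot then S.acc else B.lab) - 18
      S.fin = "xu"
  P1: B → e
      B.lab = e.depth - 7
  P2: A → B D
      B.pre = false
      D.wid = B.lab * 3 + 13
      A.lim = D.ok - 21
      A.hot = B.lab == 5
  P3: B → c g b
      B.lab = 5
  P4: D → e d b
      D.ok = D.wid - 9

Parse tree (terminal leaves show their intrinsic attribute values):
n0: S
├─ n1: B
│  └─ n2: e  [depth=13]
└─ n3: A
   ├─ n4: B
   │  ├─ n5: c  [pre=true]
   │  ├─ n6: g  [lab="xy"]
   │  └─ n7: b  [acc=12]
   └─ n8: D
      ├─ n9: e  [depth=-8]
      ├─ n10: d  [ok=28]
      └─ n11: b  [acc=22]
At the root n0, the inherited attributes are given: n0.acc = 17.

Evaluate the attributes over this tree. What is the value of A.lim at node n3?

-2

1. n0.acc = 17  [given at root]
2. n1.pre = false  [S.acc > 17]
3. n2.depth = 13  [terminal]
4. n1.lab = 6  [e.depth - 7]
5. n4.pre = false  [false]
6. n5.pre = true  [terminal]
7. n6.lab = "xy"  [terminal]
8. n7.acc = 12  [terminal]
9. n4.lab = 5  [5]
10. n8.wid = 28  [B.lab * 3 + 13]
11. n9.depth = -8  [terminal]
12. n10.ok = 28  [terminal]
13. n11.acc = 22  [terminal]
14. n8.ok = 19  [D.wid - 9]
15. n3.lim = -2  [D.ok - 21]
16. n3.hot = true  [B.lab == 5]
17. n0.wid = -1  [(if A.hot then S.acc else B.lab) - 18]
18. n0.fin = "xu"  ["xu"]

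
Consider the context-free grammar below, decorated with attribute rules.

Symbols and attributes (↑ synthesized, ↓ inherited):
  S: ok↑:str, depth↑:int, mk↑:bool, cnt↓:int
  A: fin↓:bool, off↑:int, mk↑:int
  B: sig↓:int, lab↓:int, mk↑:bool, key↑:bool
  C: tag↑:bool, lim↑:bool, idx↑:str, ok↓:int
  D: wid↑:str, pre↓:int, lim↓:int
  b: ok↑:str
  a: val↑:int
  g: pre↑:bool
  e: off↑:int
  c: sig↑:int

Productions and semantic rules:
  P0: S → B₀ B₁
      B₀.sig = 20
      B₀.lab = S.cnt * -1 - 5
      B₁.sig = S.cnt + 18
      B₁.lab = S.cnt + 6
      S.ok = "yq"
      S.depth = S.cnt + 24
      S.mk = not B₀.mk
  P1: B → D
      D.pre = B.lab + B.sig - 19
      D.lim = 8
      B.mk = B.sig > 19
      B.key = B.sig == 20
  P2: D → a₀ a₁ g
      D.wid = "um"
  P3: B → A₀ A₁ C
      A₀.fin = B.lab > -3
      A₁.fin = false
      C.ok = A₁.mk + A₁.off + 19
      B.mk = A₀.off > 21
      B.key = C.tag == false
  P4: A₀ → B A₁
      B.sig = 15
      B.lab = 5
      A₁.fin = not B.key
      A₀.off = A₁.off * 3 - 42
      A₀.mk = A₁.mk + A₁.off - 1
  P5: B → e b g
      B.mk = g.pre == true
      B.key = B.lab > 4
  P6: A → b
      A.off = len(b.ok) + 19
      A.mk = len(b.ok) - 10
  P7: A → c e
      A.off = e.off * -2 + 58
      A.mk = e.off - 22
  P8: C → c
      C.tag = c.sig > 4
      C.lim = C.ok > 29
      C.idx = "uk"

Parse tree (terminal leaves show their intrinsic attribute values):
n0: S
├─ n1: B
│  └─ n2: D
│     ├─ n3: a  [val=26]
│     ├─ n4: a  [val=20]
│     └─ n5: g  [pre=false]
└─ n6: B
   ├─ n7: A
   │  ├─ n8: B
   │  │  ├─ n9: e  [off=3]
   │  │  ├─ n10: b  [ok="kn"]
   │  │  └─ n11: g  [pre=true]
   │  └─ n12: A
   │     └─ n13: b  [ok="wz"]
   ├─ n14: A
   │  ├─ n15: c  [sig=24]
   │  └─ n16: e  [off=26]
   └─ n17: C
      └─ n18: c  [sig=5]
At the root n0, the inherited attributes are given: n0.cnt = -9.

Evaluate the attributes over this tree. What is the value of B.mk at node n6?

1. n0.cnt = -9  [given at root]
2. n1.sig = 20  [20]
3. n1.lab = 4  [S.cnt * -1 - 5]
4. n2.pre = 5  [B.lab + B.sig - 19]
5. n2.lim = 8  [8]
6. n3.val = 26  [terminal]
7. n4.val = 20  [terminal]
8. n5.pre = false  [terminal]
9. n2.wid = "um"  ["um"]
10. n1.mk = true  [B.sig > 19]
11. n1.key = true  [B.sig == 20]
12. n6.sig = 9  [S.cnt + 18]
13. n6.lab = -3  [S.cnt + 6]
14. n7.fin = false  [B.lab > -3]
15. n8.sig = 15  [15]
16. n8.lab = 5  [5]
17. n9.off = 3  [terminal]
18. n10.ok = "kn"  [terminal]
19. n11.pre = true  [terminal]
20. n8.mk = true  [g.pre == true]
21. n8.key = true  [B.lab > 4]
22. n12.fin = false  [not B.key]
23. n13.ok = "wz"  [terminal]
24. n12.off = 21  [len(b.ok) + 19]
25. n12.mk = -8  [len(b.ok) - 10]
26. n7.off = 21  [A₁.off * 3 - 42]
27. n7.mk = 12  [A₁.mk + A₁.off - 1]
28. n14.fin = false  [false]
29. n15.sig = 24  [terminal]
30. n16.off = 26  [terminal]
31. n14.off = 6  [e.off * -2 + 58]
32. n14.mk = 4  [e.off - 22]
33. n17.ok = 29  [A₁.mk + A₁.off + 19]
34. n18.sig = 5  [terminal]
35. n17.tag = true  [c.sig > 4]
36. n17.lim = false  [C.ok > 29]
37. n17.idx = "uk"  ["uk"]
38. n6.mk = false  [A₀.off > 21]
39. n6.key = false  [C.tag == false]
40. n0.ok = "yq"  ["yq"]
41. n0.depth = 15  [S.cnt + 24]
42. n0.mk = false  [not B₀.mk]

false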